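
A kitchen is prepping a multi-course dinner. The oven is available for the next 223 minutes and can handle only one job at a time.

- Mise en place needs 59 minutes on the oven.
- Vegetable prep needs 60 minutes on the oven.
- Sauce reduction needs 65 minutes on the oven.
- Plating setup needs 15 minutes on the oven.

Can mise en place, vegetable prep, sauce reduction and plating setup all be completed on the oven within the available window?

Yes

Running back to back, the jobs need 59 + 60 + 65 + 15 = 199 minutes on the oven.
Since 199 ≤ 223, they fit within the window.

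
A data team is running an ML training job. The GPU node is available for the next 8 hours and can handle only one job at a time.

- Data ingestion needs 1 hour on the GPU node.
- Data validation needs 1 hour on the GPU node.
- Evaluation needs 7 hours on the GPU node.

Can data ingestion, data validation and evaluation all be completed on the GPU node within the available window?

No

Running back to back, the jobs need 1 + 1 + 7 = 9 hours on the GPU node.
Since 9 > 8, they cannot all fit.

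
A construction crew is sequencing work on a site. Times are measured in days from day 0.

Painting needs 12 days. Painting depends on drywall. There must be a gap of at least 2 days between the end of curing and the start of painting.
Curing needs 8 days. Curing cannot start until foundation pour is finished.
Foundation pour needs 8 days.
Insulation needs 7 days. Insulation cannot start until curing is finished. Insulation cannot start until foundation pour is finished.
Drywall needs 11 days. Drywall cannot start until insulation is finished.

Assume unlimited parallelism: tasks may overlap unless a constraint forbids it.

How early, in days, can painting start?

Foundation pour can start immediately at day 0; it finishes at day 8.
Curing cannot begin until foundation pour (finishes day 8). It runs from day 8 to 8 + 8 = day 16.
Insulation has to wait for curing (finishes day 16); foundation pour (finishes day 8). The latest of these is day 16, so insulation runs day 16 to 16 + 7 = day 23.
Drywall waits on insulation (finishes day 23), so it starts at day 23 and finishes at 23 + 11 = day 34.
Painting waits on drywall (finishes day 34); curing (finishes day 16, plus 2-day gap → day 18). The latest of these is day 34, which is the earliest painting can start.

34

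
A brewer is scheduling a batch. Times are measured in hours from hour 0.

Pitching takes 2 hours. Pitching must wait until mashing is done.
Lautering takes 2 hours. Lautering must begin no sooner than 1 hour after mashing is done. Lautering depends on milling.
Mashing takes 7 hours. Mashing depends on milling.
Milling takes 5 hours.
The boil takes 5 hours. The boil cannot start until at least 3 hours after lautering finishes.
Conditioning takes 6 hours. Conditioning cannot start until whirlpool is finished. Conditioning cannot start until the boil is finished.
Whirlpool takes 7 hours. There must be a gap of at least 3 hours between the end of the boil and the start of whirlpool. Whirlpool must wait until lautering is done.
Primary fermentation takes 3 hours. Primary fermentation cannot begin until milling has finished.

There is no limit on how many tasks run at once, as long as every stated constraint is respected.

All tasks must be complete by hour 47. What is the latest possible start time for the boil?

26

Nothing follows conditioning; the deadline of hour 47 is its only limit. It must start by 47 − 6 = hour 41.
Since conditioning (must start by hour 41) depends on it, whirlpool must finish by hour 41. Backing off its 7-hour duration gives a latest start of hour 34.
For the boil: whirlpool (must start by hour 34, minus 3-hour gap → hour 31); conditioning (must start by hour 41). The most restrictive is hour 31; with a 5-hour duration, the boil must start by hour 26.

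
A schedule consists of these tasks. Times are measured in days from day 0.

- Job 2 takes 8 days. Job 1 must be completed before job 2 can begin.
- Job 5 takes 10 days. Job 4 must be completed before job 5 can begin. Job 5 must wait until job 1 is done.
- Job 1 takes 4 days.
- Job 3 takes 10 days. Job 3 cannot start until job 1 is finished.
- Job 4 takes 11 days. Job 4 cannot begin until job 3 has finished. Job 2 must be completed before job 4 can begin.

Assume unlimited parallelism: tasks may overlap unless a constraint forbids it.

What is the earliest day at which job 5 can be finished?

35

Job 1 can start immediately at day 0; it finishes at day 4.
Job 3 waits on job 1 (finishes day 4), so it starts at day 4 and finishes at 4 + 10 = day 14.
Job 2 cannot begin until job 1 (finishes day 4). It runs from day 4 to 4 + 8 = day 12.
Job 4 has to wait for job 3 (finishes day 14); job 2 (finishes day 12). The latest of these is day 14, so job 4 runs day 14 to 14 + 11 = day 25.
Job 5 cannot start until job 4 (finishes day 25); job 1 (finishes day 4). The controlling bound is day 25, so job 5 finishes at 25 + 10 = day 35.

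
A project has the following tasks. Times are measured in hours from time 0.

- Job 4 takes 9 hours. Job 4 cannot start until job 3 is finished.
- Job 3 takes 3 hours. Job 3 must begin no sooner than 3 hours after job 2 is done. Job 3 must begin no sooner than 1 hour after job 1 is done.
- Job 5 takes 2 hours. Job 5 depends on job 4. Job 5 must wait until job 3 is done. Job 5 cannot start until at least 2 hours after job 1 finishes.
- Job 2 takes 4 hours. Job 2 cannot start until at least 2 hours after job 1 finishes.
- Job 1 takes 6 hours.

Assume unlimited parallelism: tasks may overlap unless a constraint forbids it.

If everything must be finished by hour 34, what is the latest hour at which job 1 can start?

5

Nothing follows job 5; the deadline of hour 34 is its only limit. It must start by 34 − 2 = hour 32.
Job 4 must finish before job 5 (must start by hour 32). With a 9-hour duration, job 4 must start by 32 − 9 = hour 23.
For job 3: job 4 (must start by hour 23); job 5 (must start by hour 32). The most restrictive is hour 23; with a 3-hour duration, job 3 must start by hour 20.
Since job 3 (must start by hour 20, minus 3-hour gap → hour 17) depends on it, job 2 must finish by hour 17. Backing off its 4-hour duration gives a latest start of hour 13.
Job 1 feeds job 2 (must start by hour 13, minus 2-hour gap → hour 11); job 3 (must start by hour 20, minus 1-hour gap → hour 19); job 5 (must start by hour 32, minus 2-hour gap → hour 30). Taking the minimum, job 1 must finish by hour 11 and start by 11 − 6 = hour 5.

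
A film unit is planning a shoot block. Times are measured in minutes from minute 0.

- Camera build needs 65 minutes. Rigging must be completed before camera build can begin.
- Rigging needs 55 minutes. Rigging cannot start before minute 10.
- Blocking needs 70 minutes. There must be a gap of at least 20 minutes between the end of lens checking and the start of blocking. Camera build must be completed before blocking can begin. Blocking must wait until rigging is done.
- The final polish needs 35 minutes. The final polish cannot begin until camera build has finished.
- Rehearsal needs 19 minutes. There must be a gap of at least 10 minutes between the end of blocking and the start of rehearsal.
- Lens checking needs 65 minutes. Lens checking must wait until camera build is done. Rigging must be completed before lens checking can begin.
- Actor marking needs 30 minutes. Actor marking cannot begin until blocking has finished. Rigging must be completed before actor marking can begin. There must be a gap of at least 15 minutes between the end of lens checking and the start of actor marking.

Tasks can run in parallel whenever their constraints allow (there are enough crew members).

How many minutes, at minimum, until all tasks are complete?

Rigging cannot begin until its own release at minute 10. It runs from minute 10 to 10 + 55 = minute 65.
After rigging (finishes minute 65), camera build can start at minute 65 and finishes at minute 130.
After camera build (finishes minute 130), the final polish can start at minute 130 and finishes at minute 165.
Lens checking cannot start until camera build (finishes minute 130); rigging (finishes minute 65). The controlling bound is minute 130, so lens checking finishes at 130 + 65 = minute 195.
For blocking: lens checking (finishes minute 195, plus 20-minute gap → minute 215); camera build (finishes minute 130); rigging (finishes minute 65). Taking the maximum gives a start of minute 215, and it finishes at 215 + 70 = minute 285.
After blocking (finishes minute 285, plus 10-minute gap → minute 295), rehearsal can start at minute 295 and finishes at minute 314.
For actor marking: blocking (finishes minute 285); rigging (finishes minute 65); lens checking (finishes minute 195, plus 15-minute gap → minute 210). Taking the maximum gives a start of minute 285, and it finishes at 285 + 30 = minute 315.
All tasks are finished once the last one completes. Finish times: Rigging at 65, Camera build at 130, Lens checking at 195, Blocking at 285, Actor marking at 315, Rehearsal at 314, The final polish at 165. The latest is minute 315.

315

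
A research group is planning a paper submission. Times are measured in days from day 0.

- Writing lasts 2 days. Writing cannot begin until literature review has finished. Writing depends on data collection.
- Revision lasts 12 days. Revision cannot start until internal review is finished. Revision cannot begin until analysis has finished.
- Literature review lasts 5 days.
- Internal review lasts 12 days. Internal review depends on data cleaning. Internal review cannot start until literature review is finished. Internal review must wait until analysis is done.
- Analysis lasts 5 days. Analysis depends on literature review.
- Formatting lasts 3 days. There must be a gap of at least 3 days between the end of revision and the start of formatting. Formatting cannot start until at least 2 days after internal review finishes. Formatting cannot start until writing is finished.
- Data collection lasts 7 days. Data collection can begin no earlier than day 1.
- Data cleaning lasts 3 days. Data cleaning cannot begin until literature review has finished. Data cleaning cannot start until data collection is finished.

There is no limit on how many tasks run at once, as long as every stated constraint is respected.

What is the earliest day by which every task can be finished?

41

Data collection cannot begin until its own release at day 1. It runs from day 1 to 1 + 7 = day 8.
Nothing blocks literature review, so it runs from day 0 to day 5.
Writing cannot start until literature review (finishes day 5); data collection (finishes day 8). The controlling bound is day 8, so writing finishes at 8 + 2 = day 10.
Analysis cannot begin until literature review (finishes day 5). It runs from day 5 to 5 + 5 = day 10.
Data cleaning needs all of literature review (finishes day 5); data collection (finishes day 8). That puts its earliest start at day 8; it finishes at 8 + 3 = day 11.
Internal review needs all of data cleaning (finishes day 11); literature review (finishes day 5); analysis (finishes day 10). That puts its earliest start at day 11; it finishes at 11 + 12 = day 23.
For revision: internal review (finishes day 23); analysis (finishes day 10). Taking the maximum gives a start of day 23, and it finishes at 23 + 12 = day 35.
Formatting needs all of revision (finishes day 35, plus 3-day gap → day 38); internal review (finishes day 23, plus 2-day gap → day 25); writing (finishes day 10). That puts its earliest start at day 38; it finishes at 38 + 3 = day 41.
All tasks are finished once the last one completes. Finish times: Literature review at 5, Data collection at 8, Data cleaning at 11, Analysis at 10, Writing at 10, Internal review at 23, Revision at 35, Formatting at 41. The latest is day 41.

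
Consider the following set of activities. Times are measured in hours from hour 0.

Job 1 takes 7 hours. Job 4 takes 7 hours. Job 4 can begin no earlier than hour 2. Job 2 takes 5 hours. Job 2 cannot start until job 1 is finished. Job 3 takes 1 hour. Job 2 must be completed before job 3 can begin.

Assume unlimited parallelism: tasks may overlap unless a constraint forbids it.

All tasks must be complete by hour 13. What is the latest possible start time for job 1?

Job 3 has no dependents, so it just needs to finish by hour 13. Starting by 13 − 1 = hour 12 achieves that.
Since job 3 (must start by hour 12) depends on it, job 2 must finish by hour 12. Backing off its 5-hour duration gives a latest start of hour 7.
Job 1 has to be done before job 2 (must start by hour 7). That means finishing by hour 7, i.e. starting by 7 − 7 = hour 0.

0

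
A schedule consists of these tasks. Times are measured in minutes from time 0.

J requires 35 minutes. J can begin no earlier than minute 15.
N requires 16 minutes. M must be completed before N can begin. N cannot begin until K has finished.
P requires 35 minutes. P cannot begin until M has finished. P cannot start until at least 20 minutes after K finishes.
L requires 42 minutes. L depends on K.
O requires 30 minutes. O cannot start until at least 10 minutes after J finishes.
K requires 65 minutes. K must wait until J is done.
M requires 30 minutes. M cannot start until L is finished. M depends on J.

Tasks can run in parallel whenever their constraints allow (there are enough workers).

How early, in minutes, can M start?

157

After its own release at minute 15, J can start at minute 15 and finishes at minute 50.
After J (finishes minute 50), K can start at minute 50 and finishes at minute 115.
L waits on K (finishes minute 115), so it starts at minute 115 and finishes at 115 + 42 = minute 157.
M waits on L (finishes minute 157); J (finishes minute 50). The latest of these is minute 157, which is the earliest M can start.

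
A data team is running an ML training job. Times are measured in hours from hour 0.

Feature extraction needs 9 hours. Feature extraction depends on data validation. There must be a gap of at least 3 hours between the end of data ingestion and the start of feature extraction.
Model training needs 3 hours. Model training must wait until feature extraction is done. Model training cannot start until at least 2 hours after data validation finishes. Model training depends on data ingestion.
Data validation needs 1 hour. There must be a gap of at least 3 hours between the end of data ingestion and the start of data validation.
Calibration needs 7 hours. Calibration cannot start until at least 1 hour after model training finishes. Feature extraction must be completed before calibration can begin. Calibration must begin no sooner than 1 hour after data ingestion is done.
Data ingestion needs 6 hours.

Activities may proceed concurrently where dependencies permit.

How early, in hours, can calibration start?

Nothing blocks data ingestion, so it runs from hour 0 to hour 6.
Data validation waits on data ingestion (finishes hour 6, plus 3-hour gap → hour 9), so it starts at hour 9 and finishes at 9 + 1 = hour 10.
Feature extraction cannot start until data validation (finishes hour 10); data ingestion (finishes hour 6, plus 3-hour gap → hour 9). The controlling bound is hour 10, so feature extraction finishes at 10 + 9 = hour 19.
Model training has to wait for feature extraction (finishes hour 19); data validation (finishes hour 10, plus 2-hour gap → hour 12); data ingestion (finishes hour 6). The latest of these is hour 19, so model training runs hour 19 to 19 + 3 = hour 22.
Calibration waits on model training (finishes hour 22, plus 1-hour gap → hour 23); feature extraction (finishes hour 19); data ingestion (finishes hour 6, plus 1-hour gap → hour 7). The latest of these is hour 23, which is the earliest calibration can start.

23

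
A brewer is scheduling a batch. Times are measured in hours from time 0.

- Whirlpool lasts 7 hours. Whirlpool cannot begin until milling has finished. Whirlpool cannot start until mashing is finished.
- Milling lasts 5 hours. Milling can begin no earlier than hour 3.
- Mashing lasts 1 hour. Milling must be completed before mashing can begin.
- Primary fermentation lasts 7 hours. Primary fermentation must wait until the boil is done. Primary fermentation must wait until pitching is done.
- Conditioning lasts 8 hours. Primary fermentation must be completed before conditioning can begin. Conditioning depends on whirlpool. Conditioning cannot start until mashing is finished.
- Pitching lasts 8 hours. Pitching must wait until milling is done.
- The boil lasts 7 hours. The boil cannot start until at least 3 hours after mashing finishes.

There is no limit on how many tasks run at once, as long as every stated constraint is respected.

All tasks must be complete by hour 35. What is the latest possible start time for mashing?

To finish by hour 35, conditioning (duration 8) must start no later than hour 27.
Since conditioning (must start by hour 27) depends on it, primary fermentation must finish by hour 27. Backing off its 7-hour duration gives a latest start of hour 20.
Since primary fermentation (must start by hour 20) depends on it, the boil must finish by hour 20. Backing off its 7-hour duration gives a latest start of hour 13.
Whirlpool must finish before conditioning (must start by hour 27). With a 7-hour duration, whirlpool must start by 27 − 7 = hour 20.
For mashing: the boil (must start by hour 13, minus 3-hour gap → hour 10); whirlpool (must start by hour 20); conditioning (must start by hour 27). The most restrictive is hour 10; with a 1-hour duration, mashing must start by hour 9.

9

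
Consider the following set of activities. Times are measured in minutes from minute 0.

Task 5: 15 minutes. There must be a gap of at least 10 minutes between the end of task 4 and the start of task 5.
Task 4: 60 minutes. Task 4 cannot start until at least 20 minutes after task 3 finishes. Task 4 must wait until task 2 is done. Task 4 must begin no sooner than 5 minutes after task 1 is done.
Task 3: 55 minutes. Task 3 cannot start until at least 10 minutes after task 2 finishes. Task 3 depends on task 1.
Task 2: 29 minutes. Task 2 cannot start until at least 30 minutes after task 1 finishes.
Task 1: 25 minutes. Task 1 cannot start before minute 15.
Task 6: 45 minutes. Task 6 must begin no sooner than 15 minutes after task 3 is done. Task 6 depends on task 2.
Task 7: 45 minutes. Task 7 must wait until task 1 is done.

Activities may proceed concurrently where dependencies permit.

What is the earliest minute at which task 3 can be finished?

164

Task 1 cannot begin until its own release at minute 15. It runs from minute 15 to 15 + 25 = minute 40.
Task 2 waits on task 1 (finishes minute 40, plus 30-minute gap → minute 70), so it starts at minute 70 and finishes at 70 + 29 = minute 99.
Task 3 has to wait for task 2 (finishes minute 99, plus 10-minute gap → minute 109); task 1 (finishes minute 40). The latest of these is minute 109, so task 3 runs minute 109 to 109 + 55 = minute 164.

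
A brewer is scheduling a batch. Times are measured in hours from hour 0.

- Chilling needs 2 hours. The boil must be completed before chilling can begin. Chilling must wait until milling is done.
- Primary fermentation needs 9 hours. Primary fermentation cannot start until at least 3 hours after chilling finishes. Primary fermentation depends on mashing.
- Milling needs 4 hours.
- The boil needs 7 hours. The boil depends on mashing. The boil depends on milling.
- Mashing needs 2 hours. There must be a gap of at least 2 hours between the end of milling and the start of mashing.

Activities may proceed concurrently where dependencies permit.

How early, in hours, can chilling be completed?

Milling can start immediately at hour 0; it finishes at hour 4.
Mashing cannot begin until milling (finishes hour 4, plus 2-hour gap → hour 6). It runs from hour 6 to 6 + 2 = hour 8.
The boil cannot start until mashing (finishes hour 8); milling (finishes hour 4). The controlling bound is hour 8, so the boil finishes at 8 + 7 = hour 15.
Chilling has to wait for the boil (finishes hour 15); milling (finishes hour 4). The latest of these is hour 15, so chilling runs hour 15 to 15 + 2 = hour 17.

17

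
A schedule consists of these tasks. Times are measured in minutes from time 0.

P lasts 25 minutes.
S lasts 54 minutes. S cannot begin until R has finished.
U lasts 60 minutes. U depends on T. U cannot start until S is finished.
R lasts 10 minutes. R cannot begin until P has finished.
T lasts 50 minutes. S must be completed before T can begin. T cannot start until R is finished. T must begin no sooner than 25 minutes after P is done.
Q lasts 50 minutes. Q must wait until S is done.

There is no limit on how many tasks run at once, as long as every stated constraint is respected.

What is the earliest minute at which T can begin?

89

Nothing blocks P, so it runs from minute 0 to minute 25.
R waits on P (finishes minute 25), so it starts at minute 25 and finishes at 25 + 10 = minute 35.
S cannot begin until R (finishes minute 35). It runs from minute 35 to 35 + 54 = minute 89.
T waits on S (finishes minute 89); R (finishes minute 35); P (finishes minute 25, plus 25-minute gap → minute 50). The latest of these is minute 89, which is the earliest T can start.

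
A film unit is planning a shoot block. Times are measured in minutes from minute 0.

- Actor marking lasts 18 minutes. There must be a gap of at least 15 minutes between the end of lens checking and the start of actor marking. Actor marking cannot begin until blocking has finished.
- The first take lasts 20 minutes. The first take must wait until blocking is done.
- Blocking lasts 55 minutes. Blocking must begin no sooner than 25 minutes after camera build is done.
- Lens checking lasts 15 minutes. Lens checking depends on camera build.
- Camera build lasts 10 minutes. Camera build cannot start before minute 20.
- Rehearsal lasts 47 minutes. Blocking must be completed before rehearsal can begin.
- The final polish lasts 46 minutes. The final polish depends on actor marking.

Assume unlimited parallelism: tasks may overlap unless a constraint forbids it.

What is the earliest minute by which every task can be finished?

After its own release at minute 20, camera build can start at minute 20 and finishes at minute 30.
Blocking waits on camera build (finishes minute 30, plus 25-minute gap → minute 55), so it starts at minute 55 and finishes at 55 + 55 = minute 110.
The first take cannot begin until blocking (finishes minute 110). It runs from minute 110 to 110 + 20 = minute 130.
Rehearsal cannot begin until blocking (finishes minute 110). It runs from minute 110 to 110 + 47 = minute 157.
After camera build (finishes minute 30), lens checking can start at minute 30 and finishes at minute 45.
Actor marking cannot start until lens checking (finishes minute 45, plus 15-minute gap → minute 60); blocking (finishes minute 110). The controlling bound is minute 110, so actor marking finishes at 110 + 18 = minute 128.
The final polish waits on actor marking (finishes minute 128), so it starts at minute 128 and finishes at 128 + 46 = minute 174.
All tasks are finished once the last one completes. Finish times: Camera build at 30, Lens checking at 45, Blocking at 110, Actor marking at 128, Rehearsal at 157, The final polish at 174, The first take at 130. The latest is minute 174.

174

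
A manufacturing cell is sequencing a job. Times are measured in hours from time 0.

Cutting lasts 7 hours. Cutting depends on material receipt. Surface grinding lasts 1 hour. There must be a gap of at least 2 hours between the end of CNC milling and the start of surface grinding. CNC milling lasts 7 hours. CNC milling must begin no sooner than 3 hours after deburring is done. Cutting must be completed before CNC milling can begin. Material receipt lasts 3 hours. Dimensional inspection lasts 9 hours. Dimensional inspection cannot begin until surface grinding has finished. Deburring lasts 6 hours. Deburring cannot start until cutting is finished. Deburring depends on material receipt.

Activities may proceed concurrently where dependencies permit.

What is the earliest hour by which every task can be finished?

Material receipt has no prerequisites, so it starts at hour 0 and finishes at hour 3.
Cutting waits on material receipt (finishes hour 3), so it starts at hour 3 and finishes at 3 + 7 = hour 10.
Deburring has to wait for cutting (finishes hour 10); material receipt (finishes hour 3). The latest of these is hour 10, so deburring runs hour 10 to 10 + 6 = hour 16.
CNC milling has to wait for deburring (finishes hour 16, plus 3-hour gap → hour 19); cutting (finishes hour 10). The latest of these is hour 19, so CNC milling runs hour 19 to 19 + 7 = hour 26.
Surface grinding waits on CNC milling (finishes hour 26, plus 2-hour gap → hour 28), so it starts at hour 28 and finishes at 28 + 1 = hour 29.
Dimensional inspection cannot begin until surface grinding (finishes hour 29). It runs from hour 29 to 29 + 9 = hour 38.
All tasks are finished once the last one completes. Finish times: Material receipt at 3, Cutting at 10, Deburring at 16, CNC milling at 26, Surface grinding at 29, Dimensional inspection at 38. The latest is hour 38.

38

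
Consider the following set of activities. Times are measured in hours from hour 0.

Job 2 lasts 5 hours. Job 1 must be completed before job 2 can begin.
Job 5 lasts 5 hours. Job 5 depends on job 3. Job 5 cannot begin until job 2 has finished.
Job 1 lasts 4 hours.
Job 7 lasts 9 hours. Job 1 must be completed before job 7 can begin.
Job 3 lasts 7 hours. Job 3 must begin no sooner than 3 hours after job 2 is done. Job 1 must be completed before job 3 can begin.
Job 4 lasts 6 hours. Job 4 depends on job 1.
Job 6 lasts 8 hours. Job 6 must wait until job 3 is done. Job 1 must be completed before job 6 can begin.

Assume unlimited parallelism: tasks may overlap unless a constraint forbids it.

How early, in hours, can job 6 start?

19

Nothing blocks job 1, so it runs from hour 0 to hour 4.
Job 2 cannot begin until job 1 (finishes hour 4). It runs from hour 4 to 4 + 5 = hour 9.
Job 3 needs all of job 2 (finishes hour 9, plus 3-hour gap → hour 12); job 1 (finishes hour 4). That puts its earliest start at hour 12; it finishes at 12 + 7 = hour 19.
Job 6 waits on job 3 (finishes hour 19); job 1 (finishes hour 4). The latest of these is hour 19, which is the earliest job 6 can start.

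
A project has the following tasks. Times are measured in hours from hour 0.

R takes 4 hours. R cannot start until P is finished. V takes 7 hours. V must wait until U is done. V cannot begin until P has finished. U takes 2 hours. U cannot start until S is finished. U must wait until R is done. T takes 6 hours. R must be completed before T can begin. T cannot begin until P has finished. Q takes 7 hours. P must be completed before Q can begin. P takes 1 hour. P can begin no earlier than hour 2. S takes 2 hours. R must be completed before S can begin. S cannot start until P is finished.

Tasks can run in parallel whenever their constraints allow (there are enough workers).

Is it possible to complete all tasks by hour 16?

No

P waits on its own release at hour 2, so it starts at hour 2 and finishes at 2 + 1 = hour 3.
R cannot begin until P (finishes hour 3). It runs from hour 3 to 3 + 4 = hour 7.
T needs all of R (finishes hour 7); P (finishes hour 3). That puts its earliest start at hour 7; it finishes at 7 + 6 = hour 13.
S has to wait for R (finishes hour 7); P (finishes hour 3). The latest of these is hour 7, so S runs hour 7 to 7 + 2 = hour 9.
U cannot start until S (finishes hour 9); R (finishes hour 7). The controlling bound is hour 9, so U finishes at 9 + 2 = hour 11.
V cannot start until U (finishes hour 11); P (finishes hour 3). The controlling bound is hour 11, so V finishes at 11 + 7 = hour 18.
Q waits on P (finishes hour 3), so it starts at hour 3 and finishes at 3 + 7 = hour 10.
The earliest everything can be done is hour 18, which is after the deadline of 16, so it is not possible.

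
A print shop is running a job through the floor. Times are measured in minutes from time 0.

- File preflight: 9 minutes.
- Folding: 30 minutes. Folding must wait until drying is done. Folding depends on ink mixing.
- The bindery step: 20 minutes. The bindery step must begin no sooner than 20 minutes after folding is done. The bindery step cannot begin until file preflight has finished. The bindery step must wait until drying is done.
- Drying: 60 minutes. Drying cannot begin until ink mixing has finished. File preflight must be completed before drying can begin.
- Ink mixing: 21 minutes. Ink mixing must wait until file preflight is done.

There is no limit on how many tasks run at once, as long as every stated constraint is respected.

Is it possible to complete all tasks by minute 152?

File preflight can start immediately at minute 0; it finishes at minute 9.
After file preflight (finishes minute 9), ink mixing can start at minute 9 and finishes at minute 30.
Drying has to wait for ink mixing (finishes minute 30); file preflight (finishes minute 9). The latest of these is minute 30, so drying runs minute 30 to 30 + 60 = minute 90.
Folding cannot start until drying (finishes minute 90); ink mixing (finishes minute 30). The controlling bound is minute 90, so folding finishes at 90 + 30 = minute 120.
The bindery step needs all of folding (finishes minute 120, plus 20-minute gap → minute 140); file preflight (finishes minute 9); drying (finishes minute 90). That puts its earliest start at minute 140; it finishes at 140 + 20 = minute 160.
The earliest everything can be done is minute 160, which is after the deadline of 152, so it is not possible.

No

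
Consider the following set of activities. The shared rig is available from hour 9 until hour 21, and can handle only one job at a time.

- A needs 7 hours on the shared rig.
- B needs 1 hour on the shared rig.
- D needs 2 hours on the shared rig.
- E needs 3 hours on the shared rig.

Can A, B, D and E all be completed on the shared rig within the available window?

The shared rig window is 21 − 9 = 12 hours.
Running back to back, the jobs need 7 + 1 + 2 + 3 = 13 hours on the shared rig.
Since 13 > 12, they cannot all fit.

No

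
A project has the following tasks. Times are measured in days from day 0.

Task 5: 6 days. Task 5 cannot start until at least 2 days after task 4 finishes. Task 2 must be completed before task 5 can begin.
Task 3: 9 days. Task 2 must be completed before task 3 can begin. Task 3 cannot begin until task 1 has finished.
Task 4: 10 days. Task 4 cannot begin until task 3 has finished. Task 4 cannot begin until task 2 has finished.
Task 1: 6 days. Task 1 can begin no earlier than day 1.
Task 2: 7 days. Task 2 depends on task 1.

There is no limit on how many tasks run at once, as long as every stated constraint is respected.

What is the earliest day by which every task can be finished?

Task 1 waits on its own release at day 1, so it starts at day 1 and finishes at 1 + 6 = day 7.
Task 2 cannot begin until task 1 (finishes day 7). It runs from day 7 to 7 + 7 = day 14.
Task 3 has to wait for task 2 (finishes day 14); task 1 (finishes day 7). The latest of these is day 14, so task 3 runs day 14 to 14 + 9 = day 23.
Task 4 needs all of task 3 (finishes day 23); task 2 (finishes day 14). That puts its earliest start at day 23; it finishes at 23 + 10 = day 33.
Task 5 has to wait for task 4 (finishes day 33, plus 2-day gap → day 35); task 2 (finishes day 14). The latest of these is day 35, so task 5 runs day 35 to 35 + 6 = day 41.
All tasks are finished once the last one completes. Finish times: Task 1 at 7, Task 2 at 14, Task 3 at 23, Task 4 at 33, Task 5 at 41. The latest is day 41.

41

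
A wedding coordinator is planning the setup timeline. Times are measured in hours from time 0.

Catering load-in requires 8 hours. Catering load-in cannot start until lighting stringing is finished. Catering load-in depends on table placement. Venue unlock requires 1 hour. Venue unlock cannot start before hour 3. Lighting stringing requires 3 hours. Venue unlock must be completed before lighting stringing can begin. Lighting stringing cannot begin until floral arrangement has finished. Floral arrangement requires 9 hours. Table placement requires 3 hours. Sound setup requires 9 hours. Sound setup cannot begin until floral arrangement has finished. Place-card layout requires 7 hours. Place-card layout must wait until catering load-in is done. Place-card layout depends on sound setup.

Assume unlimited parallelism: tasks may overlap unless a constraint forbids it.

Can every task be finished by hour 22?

Floral arrangement has no prerequisites, so it starts at hour 0 and finishes at hour 9.
After floral arrangement (finishes hour 9), sound setup can start at hour 9 and finishes at hour 18.
Nothing blocks table placement, so it runs from hour 0 to hour 3.
Venue unlock cannot begin until its own release at hour 3. It runs from hour 3 to 3 + 1 = hour 4.
Lighting stringing has to wait for venue unlock (finishes hour 4); floral arrangement (finishes hour 9). The latest of these is hour 9, so lighting stringing runs hour 9 to 9 + 3 = hour 12.
For catering load-in: lighting stringing (finishes hour 12); table placement (finishes hour 3). Taking the maximum gives a start of hour 12, and it finishes at 12 + 8 = hour 20.
Place-card layout cannot start until catering load-in (finishes hour 20); sound setup (finishes hour 18). The controlling bound is hour 20, so place-card layout finishes at 20 + 7 = hour 27.
The earliest everything can be done is hour 27, which is after the deadline of 22, so it is not possible.

No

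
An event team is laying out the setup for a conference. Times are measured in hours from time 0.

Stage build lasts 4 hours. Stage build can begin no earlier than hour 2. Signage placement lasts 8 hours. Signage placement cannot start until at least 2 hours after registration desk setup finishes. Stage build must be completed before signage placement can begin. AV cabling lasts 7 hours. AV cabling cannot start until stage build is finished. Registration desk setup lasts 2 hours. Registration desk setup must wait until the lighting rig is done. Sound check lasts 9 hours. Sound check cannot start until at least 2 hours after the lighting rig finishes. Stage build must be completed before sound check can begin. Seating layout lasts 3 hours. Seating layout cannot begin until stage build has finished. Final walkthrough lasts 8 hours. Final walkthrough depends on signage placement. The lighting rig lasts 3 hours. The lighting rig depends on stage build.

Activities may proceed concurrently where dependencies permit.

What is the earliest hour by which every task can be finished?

Stage build waits on its own release at hour 2, so it starts at hour 2 and finishes at 2 + 4 = hour 6.
After stage build (finishes hour 6), seating layout can start at hour 6 and finishes at hour 9.
After stage build (finishes hour 6), AV cabling can start at hour 6 and finishes at hour 13.
The lighting rig cannot begin until stage build (finishes hour 6). It runs from hour 6 to 6 + 3 = hour 9.
Sound check cannot start until the lighting rig (finishes hour 9, plus 2-hour gap → hour 11); stage build (finishes hour 6). The controlling bound is hour 11, so sound check finishes at 11 + 9 = hour 20.
Registration desk setup waits on the lighting rig (finishes hour 9), so it starts at hour 9 and finishes at 9 + 2 = hour 11.
Signage placement has to wait for registration desk setup (finishes hour 11, plus 2-hour gap → hour 13); stage build (finishes hour 6). The latest of these is hour 13, so signage placement runs hour 13 to 13 + 8 = hour 21.
After signage placement (finishes hour 21), final walkthrough can start at hour 21 and finishes at hour 29.
All tasks are finished once the last one completes. Finish times: Stage build at 6, The lighting rig at 9, AV cabling at 13, Seating layout at 9, Registration desk setup at 11, Signage placement at 21, Sound check at 20, Final walkthrough at 29. The latest is hour 29.

29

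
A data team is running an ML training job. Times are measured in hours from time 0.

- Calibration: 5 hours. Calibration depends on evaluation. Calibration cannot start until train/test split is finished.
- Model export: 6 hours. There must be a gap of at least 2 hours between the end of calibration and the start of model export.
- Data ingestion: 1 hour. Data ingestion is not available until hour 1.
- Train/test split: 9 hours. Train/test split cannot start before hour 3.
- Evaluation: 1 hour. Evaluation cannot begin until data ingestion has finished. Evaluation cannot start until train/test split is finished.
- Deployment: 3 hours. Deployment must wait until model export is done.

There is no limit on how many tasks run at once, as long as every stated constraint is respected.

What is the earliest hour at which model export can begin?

After its own release at hour 3, train/test split can start at hour 3 and finishes at hour 12.
Data ingestion cannot begin until its own release at hour 1. It runs from hour 1 to 1 + 1 = hour 2.
Evaluation has to wait for data ingestion (finishes hour 2); train/test split (finishes hour 12). The latest of these is hour 12, so evaluation runs hour 12 to 12 + 1 = hour 13.
Calibration needs all of evaluation (finishes hour 13); train/test split (finishes hour 12). That puts its earliest start at hour 13; it finishes at 13 + 5 = hour 18.
Model export waits on calibration (finishes hour 18, plus 2-hour gap → hour 20), so the earliest it can start is hour 20.

20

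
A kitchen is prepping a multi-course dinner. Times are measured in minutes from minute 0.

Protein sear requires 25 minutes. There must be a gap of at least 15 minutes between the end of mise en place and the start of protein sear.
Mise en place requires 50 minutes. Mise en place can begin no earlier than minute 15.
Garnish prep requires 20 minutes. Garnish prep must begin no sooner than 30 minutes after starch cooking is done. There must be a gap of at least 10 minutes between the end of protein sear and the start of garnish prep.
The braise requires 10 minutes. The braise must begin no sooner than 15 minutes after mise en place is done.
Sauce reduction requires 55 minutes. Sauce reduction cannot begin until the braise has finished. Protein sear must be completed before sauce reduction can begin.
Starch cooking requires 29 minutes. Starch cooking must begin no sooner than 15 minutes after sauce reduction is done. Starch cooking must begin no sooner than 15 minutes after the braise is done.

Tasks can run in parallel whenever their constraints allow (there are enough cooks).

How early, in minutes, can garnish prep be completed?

254

After its own release at minute 15, mise en place can start at minute 15 and finishes at minute 65.
Protein sear waits on mise en place (finishes minute 65, plus 15-minute gap → minute 80), so it starts at minute 80 and finishes at 80 + 25 = minute 105.
After mise en place (finishes minute 65, plus 15-minute gap → minute 80), the braise can start at minute 80 and finishes at minute 90.
For sauce reduction: the braise (finishes minute 90); protein sear (finishes minute 105). Taking the maximum gives a start of minute 105, and it finishes at 105 + 55 = minute 160.
Starch cooking needs all of sauce reduction (finishes minute 160, plus 15-minute gap → minute 175); the braise (finishes minute 90, plus 15-minute gap → minute 105). That puts its earliest start at minute 175; it finishes at 175 + 29 = minute 204.
Garnish prep needs all of starch cooking (finishes minute 204, plus 30-minute gap → minute 234); protein sear (finishes minute 105, plus 10-minute gap → minute 115). That puts its earliest start at minute 234; it finishes at 234 + 20 = minute 254.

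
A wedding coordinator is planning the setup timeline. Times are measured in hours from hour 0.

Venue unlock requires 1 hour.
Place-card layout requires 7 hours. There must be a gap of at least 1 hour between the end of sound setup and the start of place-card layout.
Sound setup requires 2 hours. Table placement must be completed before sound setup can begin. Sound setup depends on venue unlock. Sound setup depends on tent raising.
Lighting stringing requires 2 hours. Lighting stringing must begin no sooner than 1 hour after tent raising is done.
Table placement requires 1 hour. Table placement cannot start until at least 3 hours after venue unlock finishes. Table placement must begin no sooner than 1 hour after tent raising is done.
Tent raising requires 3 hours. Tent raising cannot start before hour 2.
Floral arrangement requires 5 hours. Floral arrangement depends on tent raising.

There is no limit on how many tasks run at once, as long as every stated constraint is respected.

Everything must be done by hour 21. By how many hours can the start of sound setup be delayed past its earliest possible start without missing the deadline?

4

Tent raising cannot begin until its own release at hour 2. It runs from hour 2 to 2 + 3 = hour 5.
Nothing blocks venue unlock, so it runs from hour 0 to hour 1.
Table placement cannot start until venue unlock (finishes hour 1, plus 3-hour gap → hour 4); tent raising (finishes hour 5, plus 1-hour gap → hour 6). The controlling bound is hour 6, so table placement finishes at 6 + 1 = hour 7.
Sound setup has to wait for table placement (finishes hour 7); venue unlock (finishes hour 1); tent raising (finishes hour 5). The latest of these is hour 7, so sound setup runs hour 7 to 7 + 2 = hour 9.

Working backward from the deadline:
Place-card layout has no dependents, so it just needs to finish by hour 21. Starting by 21 − 7 = hour 14 achieves that.
Sound setup must finish before place-card layout (must start by hour 14, minus 1-hour gap → hour 13). With a 2-hour duration, sound setup must start by 13 − 2 = hour 11.
So sound setup can start as early as hour 7 and as late as hour 11, giving 11 − 7 = 4 hours of slack.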